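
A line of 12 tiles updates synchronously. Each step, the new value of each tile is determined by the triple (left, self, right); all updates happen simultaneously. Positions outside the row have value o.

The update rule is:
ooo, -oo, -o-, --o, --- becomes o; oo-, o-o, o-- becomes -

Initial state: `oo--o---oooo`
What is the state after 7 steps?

-o-ooooooooo

step 1: o--oo-oooooo
step 2: --oo--oooooo
step 3: -oo--ooooooo
step 4: -o--oooooooo
step 5: -o-ooooooooo
step 6: -o-ooooooooo  (fixed point — unchanged through step 7)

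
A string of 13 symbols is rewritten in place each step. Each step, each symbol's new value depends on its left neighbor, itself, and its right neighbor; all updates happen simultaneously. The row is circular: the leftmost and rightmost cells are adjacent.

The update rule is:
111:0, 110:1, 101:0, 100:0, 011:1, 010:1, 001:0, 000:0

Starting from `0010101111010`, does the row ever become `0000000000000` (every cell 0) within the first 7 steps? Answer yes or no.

no

0010101001010
0010101001010  (fixed point — unchanged through step 7)
step 7 is 0010101001010, still not uniform 0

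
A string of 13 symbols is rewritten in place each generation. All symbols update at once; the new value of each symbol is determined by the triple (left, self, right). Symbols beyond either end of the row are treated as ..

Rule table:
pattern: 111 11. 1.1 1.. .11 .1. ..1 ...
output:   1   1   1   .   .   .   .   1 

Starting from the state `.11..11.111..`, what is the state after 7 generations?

..111..1.....

..1...11.11.1
1...1..11.11.
..1.....11.1.
1...111..11..
..1..11...1.1
1.....1.1..1.
..111..1.....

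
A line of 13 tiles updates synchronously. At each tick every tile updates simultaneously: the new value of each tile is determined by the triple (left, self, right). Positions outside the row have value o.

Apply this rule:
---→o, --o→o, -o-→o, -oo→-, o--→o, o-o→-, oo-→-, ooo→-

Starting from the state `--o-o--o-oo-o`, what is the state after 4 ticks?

--------ooooo

ooo-oooo-----
--------ooooo
oooooooo-----
--------ooooo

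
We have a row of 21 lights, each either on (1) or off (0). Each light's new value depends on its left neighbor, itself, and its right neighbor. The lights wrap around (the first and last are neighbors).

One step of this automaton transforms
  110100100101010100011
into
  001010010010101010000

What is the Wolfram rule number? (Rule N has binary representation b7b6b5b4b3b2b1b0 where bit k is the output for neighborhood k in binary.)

48

position 0: 111 → 0  (bit 7 = 0)
position 1: 110 → 0  (bit 6 = 0)
position 2: 101 → 1  (bit 5 = 1)
position 4: 100 → 1  (bit 4 = 1)
position 19: 011 → 0  (bit 3 = 0)
position 3: 010 → 0  (bit 2 = 0)
position 5: 001 → 0  (bit 1 = 0)
position 17: 000 → 0  (bit 0 = 0)
bits b7..b0 = 00110000 = 48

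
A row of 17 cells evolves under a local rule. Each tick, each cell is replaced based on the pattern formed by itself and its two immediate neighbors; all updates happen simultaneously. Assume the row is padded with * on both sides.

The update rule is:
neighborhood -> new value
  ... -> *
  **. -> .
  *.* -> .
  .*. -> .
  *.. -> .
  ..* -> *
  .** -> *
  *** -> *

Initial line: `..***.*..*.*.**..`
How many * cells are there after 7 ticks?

12

.***....*....*..*
.**..***..***..**
.*..***..***..***
...***..***..****
.****..***..*****
.***..***..******
.**..***..*******
count of *: 12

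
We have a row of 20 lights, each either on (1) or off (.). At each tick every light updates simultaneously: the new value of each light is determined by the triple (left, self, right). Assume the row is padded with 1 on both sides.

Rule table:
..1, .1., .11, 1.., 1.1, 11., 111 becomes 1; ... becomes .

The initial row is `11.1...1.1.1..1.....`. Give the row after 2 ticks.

11111111111111111.11

11111.1111111111...1
11111111111111111.11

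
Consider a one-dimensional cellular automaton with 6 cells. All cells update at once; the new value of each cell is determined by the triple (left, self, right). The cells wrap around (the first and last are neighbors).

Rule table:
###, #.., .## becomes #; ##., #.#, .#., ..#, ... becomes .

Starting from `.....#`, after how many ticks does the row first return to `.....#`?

#.....
.#....
..#...
...#..
....#.
.....#

6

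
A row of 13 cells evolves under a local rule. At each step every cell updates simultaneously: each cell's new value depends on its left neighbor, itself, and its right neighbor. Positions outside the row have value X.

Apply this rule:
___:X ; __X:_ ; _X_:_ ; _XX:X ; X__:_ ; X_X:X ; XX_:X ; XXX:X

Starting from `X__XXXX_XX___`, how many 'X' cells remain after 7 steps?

11

step 1: X__XXXXXXX_X_
step 2: X__XXXXXXXX_X
step 3: X__XXXXXXXXXX
step 4: X__XXXXXXXXXX  (fixed point — unchanged through step 7)
count of X: 11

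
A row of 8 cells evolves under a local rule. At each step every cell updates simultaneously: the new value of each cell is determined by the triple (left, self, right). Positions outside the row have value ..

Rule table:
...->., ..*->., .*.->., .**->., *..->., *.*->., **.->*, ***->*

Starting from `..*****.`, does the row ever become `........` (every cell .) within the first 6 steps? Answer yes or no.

step 1: ...****.
step 2: ....***.
step 3: .....**.
step 4: ......*.
step 5: ........
all cells are . at step 5

yes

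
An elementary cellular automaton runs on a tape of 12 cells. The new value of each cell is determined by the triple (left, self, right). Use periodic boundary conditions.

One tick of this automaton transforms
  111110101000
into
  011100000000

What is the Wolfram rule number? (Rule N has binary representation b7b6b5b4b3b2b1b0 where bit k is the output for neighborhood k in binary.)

128

position 1: 111 → 1  (bit 7 = 1)
position 4: 110 → 0  (bit 6 = 0)
position 5: 101 → 0  (bit 5 = 0)
position 9: 100 → 0  (bit 4 = 0)
position 0: 011 → 0  (bit 3 = 0)
position 6: 010 → 0  (bit 2 = 0)
position 11: 001 → 0  (bit 1 = 0)
position 10: 000 → 0  (bit 0 = 0)
bits b7..b0 = 10000000 = 128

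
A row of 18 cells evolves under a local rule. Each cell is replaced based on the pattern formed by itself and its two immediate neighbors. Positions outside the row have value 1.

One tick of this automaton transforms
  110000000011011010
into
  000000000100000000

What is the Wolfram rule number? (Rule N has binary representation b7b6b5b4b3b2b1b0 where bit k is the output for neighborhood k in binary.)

2

position 0: 111 → 0  (bit 7 = 0)
position 1: 110 → 0  (bit 6 = 0)
position 12: 101 → 0  (bit 5 = 0)
position 2: 100 → 0  (bit 4 = 0)
position 10: 011 → 0  (bit 3 = 0)
position 16: 010 → 0  (bit 2 = 0)
position 9: 001 → 1  (bit 1 = 1)
position 3: 000 → 0  (bit 0 = 0)
bits b7..b0 = 00000010 = 2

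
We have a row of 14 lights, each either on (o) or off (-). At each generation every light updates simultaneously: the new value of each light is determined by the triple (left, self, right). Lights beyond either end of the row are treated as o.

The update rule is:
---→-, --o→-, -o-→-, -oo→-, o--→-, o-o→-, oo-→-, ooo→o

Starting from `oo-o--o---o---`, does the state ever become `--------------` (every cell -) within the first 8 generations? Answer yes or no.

yes

generation 1: o-------------
generation 2: --------------
all cells are - at generation 2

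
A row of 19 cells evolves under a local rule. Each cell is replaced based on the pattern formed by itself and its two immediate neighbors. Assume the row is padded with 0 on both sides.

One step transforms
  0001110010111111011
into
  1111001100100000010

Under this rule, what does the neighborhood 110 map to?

0

At position 5 the neighborhood is 110; the next row has 0 there.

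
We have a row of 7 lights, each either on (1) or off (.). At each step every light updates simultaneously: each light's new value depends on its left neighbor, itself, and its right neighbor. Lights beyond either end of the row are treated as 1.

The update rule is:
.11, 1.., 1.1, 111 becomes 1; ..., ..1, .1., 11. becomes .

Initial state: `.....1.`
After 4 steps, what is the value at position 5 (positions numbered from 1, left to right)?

1.....1
.1....1
1.1...1
.1.1..1
position 5 holds .

.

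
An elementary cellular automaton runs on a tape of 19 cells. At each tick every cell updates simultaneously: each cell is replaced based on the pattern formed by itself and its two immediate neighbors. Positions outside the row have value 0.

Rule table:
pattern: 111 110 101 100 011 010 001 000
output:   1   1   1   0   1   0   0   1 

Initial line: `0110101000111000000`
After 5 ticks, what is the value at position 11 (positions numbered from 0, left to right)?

1

0111010010111011111
0111100001111111111
0111101101111111111
0111111111111111111
0111111111111111111
position 11 holds 1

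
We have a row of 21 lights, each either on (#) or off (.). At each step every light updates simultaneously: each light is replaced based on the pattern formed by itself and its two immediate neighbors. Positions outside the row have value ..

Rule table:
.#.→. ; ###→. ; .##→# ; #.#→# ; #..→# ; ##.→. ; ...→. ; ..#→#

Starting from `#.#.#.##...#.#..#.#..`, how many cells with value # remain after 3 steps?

.#.#.##.#.#.#.##.#.#.
#.#.##.#.#.#.##.#.#.#
.#.##.#.#.#.##.#.#.#.
count of #: 11

11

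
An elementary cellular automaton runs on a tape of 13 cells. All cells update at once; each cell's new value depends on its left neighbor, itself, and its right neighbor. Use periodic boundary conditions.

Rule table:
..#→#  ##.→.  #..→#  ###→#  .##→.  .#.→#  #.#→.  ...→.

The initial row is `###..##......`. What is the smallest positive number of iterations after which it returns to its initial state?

21

.#.##..#....#
.#...####..##
.##.#.##.##..
#...#......#.
##.###....##.
....#.#..#...
...##.#####..
..#....###.#.
.###..#.#..##
..#.###.###..
.##..#...#.#.
#..####.##.##
.##.##......#
......#....##
#....###..#..
##..#.#.#####
#.###.#..####
...#..###.###
#.####.#...#.
#..##..##.##.
###..##......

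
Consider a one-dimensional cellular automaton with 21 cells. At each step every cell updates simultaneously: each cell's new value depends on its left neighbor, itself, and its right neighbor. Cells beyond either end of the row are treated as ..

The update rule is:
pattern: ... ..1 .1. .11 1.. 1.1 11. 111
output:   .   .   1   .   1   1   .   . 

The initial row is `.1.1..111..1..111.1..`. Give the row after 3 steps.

.1111....1.11....111.
.....1...11..1......1
.....11....1.11.....1

.....11....1.11.....1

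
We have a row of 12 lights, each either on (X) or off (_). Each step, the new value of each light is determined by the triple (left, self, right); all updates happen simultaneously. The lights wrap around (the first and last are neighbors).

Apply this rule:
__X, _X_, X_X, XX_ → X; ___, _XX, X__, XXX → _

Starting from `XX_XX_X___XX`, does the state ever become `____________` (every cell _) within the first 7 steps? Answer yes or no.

_XX_XXX__X__
X_XX__X_XX__
XX_X_XXX_X_X
_XXXX__XXXX_
X___X_X___X_
X__XXXX__XXX
X_X___X_X___
step 7 is X_X___X_X___, still not uniform _

no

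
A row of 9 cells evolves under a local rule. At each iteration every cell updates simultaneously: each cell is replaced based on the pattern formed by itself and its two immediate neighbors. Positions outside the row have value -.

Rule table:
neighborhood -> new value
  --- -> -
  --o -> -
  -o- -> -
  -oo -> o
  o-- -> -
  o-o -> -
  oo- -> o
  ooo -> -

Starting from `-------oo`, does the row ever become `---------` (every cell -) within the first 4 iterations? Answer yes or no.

iteration 1: -------oo  (fixed point — unchanged through iteration 4)
iteration 4 is -------oo, still not uniform -

no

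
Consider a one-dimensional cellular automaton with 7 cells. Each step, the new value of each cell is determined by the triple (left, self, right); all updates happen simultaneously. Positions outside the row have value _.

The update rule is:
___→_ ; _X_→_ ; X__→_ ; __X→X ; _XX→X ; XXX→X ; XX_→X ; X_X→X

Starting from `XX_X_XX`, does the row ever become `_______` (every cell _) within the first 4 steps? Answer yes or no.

no

XXX_XXX
XXXXXXX
XXXXXXX  (fixed point — unchanged through step 4)
step 4 is XXXXXXX, still not uniform _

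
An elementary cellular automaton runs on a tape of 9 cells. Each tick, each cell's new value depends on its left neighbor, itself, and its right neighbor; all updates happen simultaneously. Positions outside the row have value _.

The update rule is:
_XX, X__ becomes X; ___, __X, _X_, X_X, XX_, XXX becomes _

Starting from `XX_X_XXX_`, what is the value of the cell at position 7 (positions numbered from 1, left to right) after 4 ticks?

_

X____X__X
_X____X__
__X____X_
___X____X
position 7 holds _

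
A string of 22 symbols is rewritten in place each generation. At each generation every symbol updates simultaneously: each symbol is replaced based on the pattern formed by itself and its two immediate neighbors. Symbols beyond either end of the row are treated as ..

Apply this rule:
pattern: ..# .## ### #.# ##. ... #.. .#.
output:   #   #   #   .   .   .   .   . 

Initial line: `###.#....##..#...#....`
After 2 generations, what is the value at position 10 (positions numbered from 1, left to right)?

.

##......##..#...#.....
#......##..#...#......
position 10 holds .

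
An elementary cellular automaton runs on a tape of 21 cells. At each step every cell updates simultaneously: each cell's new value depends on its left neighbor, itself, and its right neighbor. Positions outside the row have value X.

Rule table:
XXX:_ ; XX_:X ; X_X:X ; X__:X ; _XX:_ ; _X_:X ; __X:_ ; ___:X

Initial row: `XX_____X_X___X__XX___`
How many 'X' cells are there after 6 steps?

9

_XXXXX_XXXXX_XX__XXX_
X____XX____XX_XX___XX
XXXX__XXXX__XX_XXX___
___XX____XX__XX__XXX_
XX__XXXX__XX__XX___XX
_XX____XX__XX__XXX___
count of X: 9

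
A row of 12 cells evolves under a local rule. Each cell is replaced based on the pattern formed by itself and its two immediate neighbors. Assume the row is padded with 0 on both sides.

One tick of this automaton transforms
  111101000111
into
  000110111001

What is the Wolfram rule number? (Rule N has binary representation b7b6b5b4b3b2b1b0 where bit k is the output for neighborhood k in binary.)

115

position 1: 111 → 0  (bit 7 = 0)
position 3: 110 → 1  (bit 6 = 1)
position 4: 101 → 1  (bit 5 = 1)
position 6: 100 → 1  (bit 4 = 1)
position 0: 011 → 0  (bit 3 = 0)
position 5: 010 → 0  (bit 2 = 0)
position 8: 001 → 1  (bit 1 = 1)
position 7: 000 → 1  (bit 0 = 1)
bits b7..b0 = 01110011 = 115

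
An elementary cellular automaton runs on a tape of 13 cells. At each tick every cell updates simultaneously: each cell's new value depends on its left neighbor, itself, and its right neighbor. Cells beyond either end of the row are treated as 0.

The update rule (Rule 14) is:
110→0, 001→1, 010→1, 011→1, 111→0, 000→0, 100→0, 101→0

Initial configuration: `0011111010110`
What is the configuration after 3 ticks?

1000001100100

0110000010100
1100000110100
1000001100100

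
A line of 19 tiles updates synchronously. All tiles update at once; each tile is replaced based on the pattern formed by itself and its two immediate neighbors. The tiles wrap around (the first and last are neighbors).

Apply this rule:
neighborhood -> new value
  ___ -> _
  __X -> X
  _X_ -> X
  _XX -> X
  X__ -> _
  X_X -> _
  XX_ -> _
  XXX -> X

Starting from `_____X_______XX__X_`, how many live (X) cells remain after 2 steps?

____XX______XX__XX_
___XX______XX__XX__
count of X: 6

6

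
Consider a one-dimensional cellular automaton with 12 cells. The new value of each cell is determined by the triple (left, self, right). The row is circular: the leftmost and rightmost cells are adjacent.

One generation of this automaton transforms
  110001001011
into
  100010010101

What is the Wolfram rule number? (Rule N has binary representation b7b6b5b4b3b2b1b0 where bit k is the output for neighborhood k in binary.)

162

position 0: 111 → 1  (bit 7 = 1)
position 1: 110 → 0  (bit 6 = 0)
position 9: 101 → 1  (bit 5 = 1)
position 2: 100 → 0  (bit 4 = 0)
position 10: 011 → 0  (bit 3 = 0)
position 5: 010 → 0  (bit 2 = 0)
position 4: 001 → 1  (bit 1 = 1)
position 3: 000 → 0  (bit 0 = 0)
bits b7..b0 = 10100010 = 162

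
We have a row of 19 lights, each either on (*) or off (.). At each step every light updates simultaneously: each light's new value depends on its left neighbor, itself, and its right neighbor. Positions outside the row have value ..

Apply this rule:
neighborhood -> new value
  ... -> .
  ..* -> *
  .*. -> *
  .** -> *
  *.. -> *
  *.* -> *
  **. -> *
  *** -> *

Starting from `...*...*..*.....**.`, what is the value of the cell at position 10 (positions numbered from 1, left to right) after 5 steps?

*

..***.******...****
.************.*****
*******************
*******************  (fixed point — unchanged through step 5)
position 10 holds *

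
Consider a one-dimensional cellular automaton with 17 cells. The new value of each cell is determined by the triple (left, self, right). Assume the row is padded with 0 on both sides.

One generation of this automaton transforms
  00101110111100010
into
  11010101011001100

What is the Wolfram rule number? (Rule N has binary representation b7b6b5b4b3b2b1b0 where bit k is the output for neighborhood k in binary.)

163

position 5: 111 → 1  (bit 7 = 1)
position 6: 110 → 0  (bit 6 = 0)
position 3: 101 → 1  (bit 5 = 1)
position 12: 100 → 0  (bit 4 = 0)
position 4: 011 → 0  (bit 3 = 0)
position 2: 010 → 0  (bit 2 = 0)
position 1: 001 → 1  (bit 1 = 1)
position 0: 000 → 1  (bit 0 = 1)
bits b7..b0 = 10100011 = 163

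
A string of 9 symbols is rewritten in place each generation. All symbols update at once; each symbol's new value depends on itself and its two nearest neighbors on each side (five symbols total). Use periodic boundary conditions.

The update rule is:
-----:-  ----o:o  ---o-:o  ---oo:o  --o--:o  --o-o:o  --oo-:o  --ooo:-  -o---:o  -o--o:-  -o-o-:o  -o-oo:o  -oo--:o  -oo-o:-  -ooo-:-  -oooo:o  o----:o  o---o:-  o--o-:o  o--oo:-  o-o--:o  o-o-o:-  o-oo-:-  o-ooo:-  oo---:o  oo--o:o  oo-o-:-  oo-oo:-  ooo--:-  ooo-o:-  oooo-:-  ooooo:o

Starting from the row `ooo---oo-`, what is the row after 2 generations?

---o-oo--
-oooo-ooo

-oooo-ooo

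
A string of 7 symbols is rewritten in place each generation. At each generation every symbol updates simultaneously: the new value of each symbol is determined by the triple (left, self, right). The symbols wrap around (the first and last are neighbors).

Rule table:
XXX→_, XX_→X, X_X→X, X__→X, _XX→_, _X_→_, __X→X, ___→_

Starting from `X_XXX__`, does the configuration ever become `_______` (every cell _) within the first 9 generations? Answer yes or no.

_X__XXX
X_XX__X
XX_XXX_
_XX__XX
X_XXX_X
XX__XX_
_XXX_XX
X__XX_X
XXX_XX_
generation 9 is XXX_XX_, still not uniform _

no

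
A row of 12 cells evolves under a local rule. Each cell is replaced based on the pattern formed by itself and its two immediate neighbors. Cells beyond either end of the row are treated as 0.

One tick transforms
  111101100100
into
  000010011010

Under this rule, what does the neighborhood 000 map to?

At position 11 the neighborhood is 000; the next row has 0 there.

0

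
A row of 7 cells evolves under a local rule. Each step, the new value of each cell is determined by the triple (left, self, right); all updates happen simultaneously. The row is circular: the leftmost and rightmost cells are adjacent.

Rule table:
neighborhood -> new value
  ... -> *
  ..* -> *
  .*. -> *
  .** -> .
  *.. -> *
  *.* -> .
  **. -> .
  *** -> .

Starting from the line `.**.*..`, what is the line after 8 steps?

.***...

*...***
.***...
*...***  (repeats step 1; period 2)
step 8: .***...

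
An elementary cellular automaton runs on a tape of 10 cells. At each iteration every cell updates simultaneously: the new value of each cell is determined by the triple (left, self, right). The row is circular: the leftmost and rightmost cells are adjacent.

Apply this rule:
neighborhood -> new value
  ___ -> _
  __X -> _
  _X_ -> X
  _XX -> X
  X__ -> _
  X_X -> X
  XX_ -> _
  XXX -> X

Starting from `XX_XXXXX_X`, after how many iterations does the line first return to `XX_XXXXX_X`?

X_XXXXX_XX
_XXXXX_XXX
XXXXX_XXX_
XXXX_XXX_X
XXX_XXX_XX
XX_XXX_XXX
X_XXX_XXXX
_XXX_XXXXX
XXX_XXXXX_
XX_XXXXX_X

10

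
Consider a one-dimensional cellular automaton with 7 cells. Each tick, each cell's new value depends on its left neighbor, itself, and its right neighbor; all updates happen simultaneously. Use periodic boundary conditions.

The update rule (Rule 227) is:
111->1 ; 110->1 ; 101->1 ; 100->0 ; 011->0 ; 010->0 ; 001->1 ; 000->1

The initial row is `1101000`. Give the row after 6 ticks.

0101101

tick 1: 0110011
tick 2: 1010101
tick 3: 1101010
tick 4: 0110101
tick 5: 1011010
tick 6: 0101101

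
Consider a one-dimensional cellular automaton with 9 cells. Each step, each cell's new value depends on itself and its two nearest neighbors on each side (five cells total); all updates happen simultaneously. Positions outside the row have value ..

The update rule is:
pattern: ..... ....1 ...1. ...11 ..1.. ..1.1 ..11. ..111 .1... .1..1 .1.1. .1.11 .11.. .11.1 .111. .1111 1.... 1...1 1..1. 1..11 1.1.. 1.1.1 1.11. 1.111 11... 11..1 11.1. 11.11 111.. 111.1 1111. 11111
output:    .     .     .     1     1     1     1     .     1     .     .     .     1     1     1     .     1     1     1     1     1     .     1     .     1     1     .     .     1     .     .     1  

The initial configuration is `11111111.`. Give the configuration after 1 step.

..1111.11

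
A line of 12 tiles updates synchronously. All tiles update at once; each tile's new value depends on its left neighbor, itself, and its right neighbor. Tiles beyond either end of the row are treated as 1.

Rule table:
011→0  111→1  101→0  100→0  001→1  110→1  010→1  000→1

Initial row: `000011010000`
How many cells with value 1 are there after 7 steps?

011101010111
001101010011
010101010101
010101010100
010101010101  (repeats step 3; period 2)
step 7: 010101010101
count of 1: 6

6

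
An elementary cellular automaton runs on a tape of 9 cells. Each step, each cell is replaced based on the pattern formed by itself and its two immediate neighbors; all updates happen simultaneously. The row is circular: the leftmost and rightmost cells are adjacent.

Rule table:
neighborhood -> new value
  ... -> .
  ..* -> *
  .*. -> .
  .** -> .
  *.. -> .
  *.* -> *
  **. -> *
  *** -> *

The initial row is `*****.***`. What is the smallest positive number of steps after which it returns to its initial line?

9

step 1: ******.**
step 2: *******.*
step 3: ********.
step 4: .********
step 5: *.*******
step 6: **.******
step 7: ***.*****
step 8: ****.****
step 9: *****.***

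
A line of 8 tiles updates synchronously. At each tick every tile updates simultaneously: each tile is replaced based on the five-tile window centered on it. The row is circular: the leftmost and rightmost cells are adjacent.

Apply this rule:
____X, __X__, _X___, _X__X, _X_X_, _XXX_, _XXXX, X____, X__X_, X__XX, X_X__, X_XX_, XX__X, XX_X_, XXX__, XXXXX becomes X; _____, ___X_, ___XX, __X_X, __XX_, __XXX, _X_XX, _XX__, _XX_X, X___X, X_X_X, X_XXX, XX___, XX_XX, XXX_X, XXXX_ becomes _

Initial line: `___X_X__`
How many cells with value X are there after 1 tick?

5

_X__XXXX
count of X: 5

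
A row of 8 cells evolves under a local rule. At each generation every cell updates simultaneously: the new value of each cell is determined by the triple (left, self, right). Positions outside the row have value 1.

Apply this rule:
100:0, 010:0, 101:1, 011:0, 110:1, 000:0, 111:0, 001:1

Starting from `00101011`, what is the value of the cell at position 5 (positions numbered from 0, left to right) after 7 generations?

0

01010100
10101001
11010010
01100101
10101010
11010101
01101010
position 5 holds 0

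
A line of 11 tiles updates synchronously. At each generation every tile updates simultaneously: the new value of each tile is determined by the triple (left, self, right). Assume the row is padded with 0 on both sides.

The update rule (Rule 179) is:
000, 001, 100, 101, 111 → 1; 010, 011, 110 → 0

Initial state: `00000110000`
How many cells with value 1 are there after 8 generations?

generation 1: 11111001111
generation 2: 01110110110
generation 3: 10101001001
generation 4: 01010110110
generation 5: 10101001001  (repeats generation 3; period 2)
generation 8: 01010110110
count of 1: 6

6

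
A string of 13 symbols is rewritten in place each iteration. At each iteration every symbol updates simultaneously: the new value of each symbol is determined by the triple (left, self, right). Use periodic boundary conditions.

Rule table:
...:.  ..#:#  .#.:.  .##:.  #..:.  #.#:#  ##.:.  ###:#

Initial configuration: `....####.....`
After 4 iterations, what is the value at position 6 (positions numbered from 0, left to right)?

.

...#.##......
..#.#........
.#.#.........
#.#..........
position 6 holds .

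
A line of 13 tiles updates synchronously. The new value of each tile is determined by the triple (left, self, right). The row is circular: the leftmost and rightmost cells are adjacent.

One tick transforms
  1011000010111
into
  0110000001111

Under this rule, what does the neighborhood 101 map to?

1

At position 1 the neighborhood is 101; the next row has 1 there.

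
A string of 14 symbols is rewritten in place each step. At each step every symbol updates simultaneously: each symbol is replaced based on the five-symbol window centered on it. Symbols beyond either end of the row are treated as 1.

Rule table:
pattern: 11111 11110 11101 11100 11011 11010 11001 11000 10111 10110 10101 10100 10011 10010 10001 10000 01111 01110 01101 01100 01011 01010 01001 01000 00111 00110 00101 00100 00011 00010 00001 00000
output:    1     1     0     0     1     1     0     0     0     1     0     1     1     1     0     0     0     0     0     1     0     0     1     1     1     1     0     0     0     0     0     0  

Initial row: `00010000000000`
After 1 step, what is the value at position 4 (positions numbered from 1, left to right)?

00001000000000
position 4 holds 0

0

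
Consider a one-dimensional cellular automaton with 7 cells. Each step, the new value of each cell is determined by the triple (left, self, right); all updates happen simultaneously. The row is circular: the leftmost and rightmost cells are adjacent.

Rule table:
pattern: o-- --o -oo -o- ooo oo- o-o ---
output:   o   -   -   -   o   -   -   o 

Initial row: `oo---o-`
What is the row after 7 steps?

---o--o

step 1: --oo---
step 2: o---ooo
step 3: -oo--oo
step 4: ---o---
step 5: oo--ooo
step 6: o-o--oo
step 7: ---o--o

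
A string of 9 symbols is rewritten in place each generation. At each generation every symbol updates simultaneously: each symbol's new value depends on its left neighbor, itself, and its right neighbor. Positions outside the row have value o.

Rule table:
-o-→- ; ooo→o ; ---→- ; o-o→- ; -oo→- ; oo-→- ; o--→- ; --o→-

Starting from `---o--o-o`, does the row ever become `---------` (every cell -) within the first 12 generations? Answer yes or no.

yes

generation 1: ---------
all cells are - at generation 1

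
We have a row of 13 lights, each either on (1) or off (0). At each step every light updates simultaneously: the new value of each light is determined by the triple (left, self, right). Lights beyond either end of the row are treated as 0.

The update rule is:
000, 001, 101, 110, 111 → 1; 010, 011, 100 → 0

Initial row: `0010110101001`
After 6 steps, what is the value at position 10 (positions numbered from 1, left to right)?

1

1101011010010
0110101100100
1011010101001
0101101010010
1010110100100
0101011001001
position 10 holds 1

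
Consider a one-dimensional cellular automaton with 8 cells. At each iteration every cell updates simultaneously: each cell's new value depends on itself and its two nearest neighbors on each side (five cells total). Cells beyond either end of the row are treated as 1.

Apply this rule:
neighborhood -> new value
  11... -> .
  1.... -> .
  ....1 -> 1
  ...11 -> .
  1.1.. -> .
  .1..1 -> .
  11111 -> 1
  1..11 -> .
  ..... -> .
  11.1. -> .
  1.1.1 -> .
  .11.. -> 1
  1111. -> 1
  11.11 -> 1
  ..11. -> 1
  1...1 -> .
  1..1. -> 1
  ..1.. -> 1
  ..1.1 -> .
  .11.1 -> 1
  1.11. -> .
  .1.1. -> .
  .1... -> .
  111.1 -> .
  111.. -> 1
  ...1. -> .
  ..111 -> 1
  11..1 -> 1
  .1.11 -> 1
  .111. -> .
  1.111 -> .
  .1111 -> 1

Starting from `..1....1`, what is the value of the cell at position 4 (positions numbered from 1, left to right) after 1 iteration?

.

iteration 1: 111..1.1
position 4 holds .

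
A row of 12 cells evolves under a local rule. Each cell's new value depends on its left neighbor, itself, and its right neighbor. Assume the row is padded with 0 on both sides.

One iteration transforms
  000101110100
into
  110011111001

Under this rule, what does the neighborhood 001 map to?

At position 2 the neighborhood is 001; the next row has 0 there.

0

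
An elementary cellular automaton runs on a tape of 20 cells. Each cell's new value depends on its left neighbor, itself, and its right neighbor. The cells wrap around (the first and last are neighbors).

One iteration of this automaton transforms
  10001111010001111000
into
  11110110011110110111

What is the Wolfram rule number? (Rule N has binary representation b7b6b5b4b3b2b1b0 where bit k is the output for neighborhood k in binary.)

position 5: 111 → 1  (bit 7 = 1)
position 7: 110 → 0  (bit 6 = 0)
position 8: 101 → 0  (bit 5 = 0)
position 1: 100 → 1  (bit 4 = 1)
position 4: 011 → 0  (bit 3 = 0)
position 0: 010 → 1  (bit 2 = 1)
position 3: 001 → 1  (bit 1 = 1)
position 2: 000 → 1  (bit 0 = 1)
bits b7..b0 = 10010111 = 151

151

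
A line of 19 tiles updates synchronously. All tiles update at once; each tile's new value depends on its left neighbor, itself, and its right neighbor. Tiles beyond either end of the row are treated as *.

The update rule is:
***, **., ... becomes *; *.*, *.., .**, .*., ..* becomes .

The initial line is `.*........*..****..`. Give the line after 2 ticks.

...******.....***..
.*..*****.***..**..

.*..*****.***..**..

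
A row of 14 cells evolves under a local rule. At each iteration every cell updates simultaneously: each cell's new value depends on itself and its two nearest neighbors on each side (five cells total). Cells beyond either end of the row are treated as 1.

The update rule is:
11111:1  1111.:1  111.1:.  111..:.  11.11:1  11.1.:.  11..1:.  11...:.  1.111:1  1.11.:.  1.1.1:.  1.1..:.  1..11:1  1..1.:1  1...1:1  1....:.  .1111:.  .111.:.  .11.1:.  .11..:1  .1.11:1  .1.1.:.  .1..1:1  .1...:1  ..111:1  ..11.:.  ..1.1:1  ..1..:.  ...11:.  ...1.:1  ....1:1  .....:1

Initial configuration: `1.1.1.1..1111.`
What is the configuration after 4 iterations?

iteration 1: .......111.1.1
iteration 2: ..1111.1....11
iteration 3: .11.1...1.1.1.
iteration 4: 1....1111....1

1....1111....1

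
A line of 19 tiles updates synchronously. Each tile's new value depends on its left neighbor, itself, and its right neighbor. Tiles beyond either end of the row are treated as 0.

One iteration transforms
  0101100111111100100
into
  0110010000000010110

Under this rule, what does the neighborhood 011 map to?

At position 3 the neighborhood is 011; the next row has 0 there.

0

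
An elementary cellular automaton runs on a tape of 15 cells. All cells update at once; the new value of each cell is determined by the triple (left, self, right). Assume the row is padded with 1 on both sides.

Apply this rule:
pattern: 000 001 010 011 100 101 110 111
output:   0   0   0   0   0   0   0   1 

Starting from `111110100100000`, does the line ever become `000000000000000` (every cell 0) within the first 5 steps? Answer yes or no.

yes

111100000000000
111000000000000
110000000000000
100000000000000
000000000000000
all cells are 0 at step 5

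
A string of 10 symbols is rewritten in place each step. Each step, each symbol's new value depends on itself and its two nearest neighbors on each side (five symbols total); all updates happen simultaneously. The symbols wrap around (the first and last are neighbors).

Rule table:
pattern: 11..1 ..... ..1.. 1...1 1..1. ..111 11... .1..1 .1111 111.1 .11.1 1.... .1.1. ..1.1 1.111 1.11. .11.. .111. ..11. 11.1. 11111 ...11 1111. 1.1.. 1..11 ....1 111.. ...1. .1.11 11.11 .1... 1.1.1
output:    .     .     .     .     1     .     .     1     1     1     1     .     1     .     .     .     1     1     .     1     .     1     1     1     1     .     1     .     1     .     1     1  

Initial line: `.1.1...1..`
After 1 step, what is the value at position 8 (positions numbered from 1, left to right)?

.

..111...1.
position 8 holds .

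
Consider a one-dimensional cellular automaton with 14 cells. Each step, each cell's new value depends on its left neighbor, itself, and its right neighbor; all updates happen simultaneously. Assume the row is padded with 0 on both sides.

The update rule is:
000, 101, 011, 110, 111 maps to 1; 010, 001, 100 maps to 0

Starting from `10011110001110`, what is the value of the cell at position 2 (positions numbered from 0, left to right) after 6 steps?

00011110101110
11011111011110
11111111111110
11111111111110  (fixed point — unchanged through step 6)
position 2 holds 1

1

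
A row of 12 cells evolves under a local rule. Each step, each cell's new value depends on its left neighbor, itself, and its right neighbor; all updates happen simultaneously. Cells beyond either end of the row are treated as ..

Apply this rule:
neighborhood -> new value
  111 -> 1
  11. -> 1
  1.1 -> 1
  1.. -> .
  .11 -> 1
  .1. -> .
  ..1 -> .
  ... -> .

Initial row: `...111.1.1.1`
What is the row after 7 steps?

step 1: ...1111.1.1.
step 2: ...11111.1..
step 3: ...111111...
step 4: ...111111...  (fixed point — unchanged through step 7)

...111111...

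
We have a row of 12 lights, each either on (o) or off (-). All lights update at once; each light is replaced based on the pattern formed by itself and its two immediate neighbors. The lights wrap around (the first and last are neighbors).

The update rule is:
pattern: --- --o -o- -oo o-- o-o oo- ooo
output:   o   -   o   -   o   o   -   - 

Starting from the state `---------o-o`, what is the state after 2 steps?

--------o---

oooooooo-ooo
--------o---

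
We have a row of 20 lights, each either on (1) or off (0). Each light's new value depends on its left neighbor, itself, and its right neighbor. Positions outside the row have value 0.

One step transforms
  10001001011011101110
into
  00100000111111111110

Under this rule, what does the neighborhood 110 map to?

At position 10 the neighborhood is 110; the next row has 1 there.

1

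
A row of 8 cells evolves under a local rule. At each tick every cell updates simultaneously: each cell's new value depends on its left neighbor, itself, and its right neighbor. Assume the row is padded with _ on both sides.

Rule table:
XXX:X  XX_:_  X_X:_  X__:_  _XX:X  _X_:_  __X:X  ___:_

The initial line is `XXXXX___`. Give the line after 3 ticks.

XX______

tick 1: XXXX____
tick 2: XXX_____
tick 3: XX______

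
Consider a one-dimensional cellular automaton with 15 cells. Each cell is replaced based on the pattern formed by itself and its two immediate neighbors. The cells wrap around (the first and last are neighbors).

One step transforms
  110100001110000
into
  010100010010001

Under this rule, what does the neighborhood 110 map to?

At position 1 the neighborhood is 110; the next row has 1 there.

1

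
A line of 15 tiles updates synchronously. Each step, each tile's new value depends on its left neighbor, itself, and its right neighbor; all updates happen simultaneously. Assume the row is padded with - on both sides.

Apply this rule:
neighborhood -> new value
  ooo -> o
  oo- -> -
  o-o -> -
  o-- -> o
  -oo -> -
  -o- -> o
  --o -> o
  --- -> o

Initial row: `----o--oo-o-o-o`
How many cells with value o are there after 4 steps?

9

ooooooo---o-o-o
-ooooo-oooo-o-o
o-ooo---oo--o-o
o--o-ooo--ooo-o
count of o: 9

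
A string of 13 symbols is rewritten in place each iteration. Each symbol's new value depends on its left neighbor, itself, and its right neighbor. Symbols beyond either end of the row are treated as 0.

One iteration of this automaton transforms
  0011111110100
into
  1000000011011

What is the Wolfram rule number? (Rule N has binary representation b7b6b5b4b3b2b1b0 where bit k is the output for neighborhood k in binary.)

113

position 3: 111 → 0  (bit 7 = 0)
position 8: 110 → 1  (bit 6 = 1)
position 9: 101 → 1  (bit 5 = 1)
position 11: 100 → 1  (bit 4 = 1)
position 2: 011 → 0  (bit 3 = 0)
position 10: 010 → 0  (bit 2 = 0)
position 1: 001 → 0  (bit 1 = 0)
position 0: 000 → 1  (bit 0 = 1)
bits b7..b0 = 01110001 = 113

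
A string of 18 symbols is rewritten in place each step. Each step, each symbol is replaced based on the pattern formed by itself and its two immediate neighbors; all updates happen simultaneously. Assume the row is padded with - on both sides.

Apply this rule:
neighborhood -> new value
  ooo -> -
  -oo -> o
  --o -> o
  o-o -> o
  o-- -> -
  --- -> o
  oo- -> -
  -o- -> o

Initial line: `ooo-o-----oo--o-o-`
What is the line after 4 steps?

o--oo-ooooo--oooo-
o-oo-oo-----oo----
ooo-oo--ooooo--ooo
o--oo--oo-----oo--

o--oo--oo-----oo--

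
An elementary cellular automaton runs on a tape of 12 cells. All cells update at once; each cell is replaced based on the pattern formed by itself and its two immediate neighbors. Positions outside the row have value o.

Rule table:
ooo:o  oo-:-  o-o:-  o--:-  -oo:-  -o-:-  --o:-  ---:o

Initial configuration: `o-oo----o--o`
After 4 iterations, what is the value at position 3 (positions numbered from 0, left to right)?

-

-----oo-----
-ooo----ooo-
--o--oo--o--
------------
position 3 holds -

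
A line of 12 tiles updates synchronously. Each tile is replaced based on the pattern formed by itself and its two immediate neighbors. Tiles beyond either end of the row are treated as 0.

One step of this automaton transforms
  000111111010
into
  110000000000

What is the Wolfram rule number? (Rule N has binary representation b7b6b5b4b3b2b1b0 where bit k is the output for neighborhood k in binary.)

1

position 4: 111 → 0  (bit 7 = 0)
position 8: 110 → 0  (bit 6 = 0)
position 9: 101 → 0  (bit 5 = 0)
position 11: 100 → 0  (bit 4 = 0)
position 3: 011 → 0  (bit 3 = 0)
position 10: 010 → 0  (bit 2 = 0)
position 2: 001 → 0  (bit 1 = 0)
position 0: 000 → 1  (bit 0 = 1)
bits b7..b0 = 00000001 = 1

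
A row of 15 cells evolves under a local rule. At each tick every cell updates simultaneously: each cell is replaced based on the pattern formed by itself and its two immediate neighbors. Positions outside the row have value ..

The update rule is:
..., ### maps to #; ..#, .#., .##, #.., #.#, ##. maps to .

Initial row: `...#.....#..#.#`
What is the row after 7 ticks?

####......##..#

##...###.......
...#..#..######
##........####.
...######..##..
##..####......#
.....##..####..
####......##..#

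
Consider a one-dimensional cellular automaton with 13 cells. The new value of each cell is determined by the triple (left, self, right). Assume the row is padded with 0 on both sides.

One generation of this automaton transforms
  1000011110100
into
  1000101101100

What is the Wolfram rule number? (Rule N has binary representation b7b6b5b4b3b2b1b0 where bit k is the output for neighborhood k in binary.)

166

position 6: 111 → 1  (bit 7 = 1)
position 8: 110 → 0  (bit 6 = 0)
position 9: 101 → 1  (bit 5 = 1)
position 1: 100 → 0  (bit 4 = 0)
position 5: 011 → 0  (bit 3 = 0)
position 0: 010 → 1  (bit 2 = 1)
position 4: 001 → 1  (bit 1 = 1)
position 2: 000 → 0  (bit 0 = 0)
bits b7..b0 = 10100110 = 166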